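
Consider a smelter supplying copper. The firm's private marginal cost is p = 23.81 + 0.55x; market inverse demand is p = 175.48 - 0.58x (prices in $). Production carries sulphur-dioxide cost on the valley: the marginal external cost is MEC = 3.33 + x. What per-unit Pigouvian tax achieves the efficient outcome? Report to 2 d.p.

Social marginal cost = private MC + MEC = 27.14 + 1.55x.
Set SMC = demand: 27.14 + 1.55x = 175.48 - 0.58x → x* = 69.6432.
The Pigouvian tax equals MEC at x*: 3.33 + 1.00×69.6432 = 72.9732.

tax = $72.97 per unit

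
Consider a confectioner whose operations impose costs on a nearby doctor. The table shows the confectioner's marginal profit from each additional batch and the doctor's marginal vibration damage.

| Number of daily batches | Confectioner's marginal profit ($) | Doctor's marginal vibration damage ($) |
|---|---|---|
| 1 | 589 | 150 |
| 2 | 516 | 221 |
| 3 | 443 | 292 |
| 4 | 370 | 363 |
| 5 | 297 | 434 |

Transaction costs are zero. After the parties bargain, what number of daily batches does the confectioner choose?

Bargaining reaches the level where marginal profit last exceeds marginal vibration damage.
That holds through level 4 (370 ≥ 363) but not at 5 (297 < 434).

4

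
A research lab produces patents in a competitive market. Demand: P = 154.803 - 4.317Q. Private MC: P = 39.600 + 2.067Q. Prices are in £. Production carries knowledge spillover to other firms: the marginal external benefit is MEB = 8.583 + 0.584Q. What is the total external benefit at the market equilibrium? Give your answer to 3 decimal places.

Market equilibrium (private): 39.600 + 2.067Q = 154.803 - 4.317Q → Q_m = 18.0456.
Total external benefit = ∫₀^{Q_m} (8.583 + 0.584Q) dQ = 8.583×18.0456 + ½×0.584×18.0456² = 249.9733.

£249.973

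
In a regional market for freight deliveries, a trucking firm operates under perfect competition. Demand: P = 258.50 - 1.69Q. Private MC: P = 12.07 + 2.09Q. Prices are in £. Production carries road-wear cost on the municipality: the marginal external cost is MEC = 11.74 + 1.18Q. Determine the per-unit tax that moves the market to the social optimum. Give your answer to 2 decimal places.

tax = £67.57 per unit

Social marginal cost = private MC + MEC = 23.81 + 3.27Q.
Set SMC = demand: 23.81 + 3.27Q = 258.50 - 1.69Q → Q* = 47.3165.
The Pigouvian tax equals MEC at Q*: 11.74 + 1.18×47.3165 = 67.5735.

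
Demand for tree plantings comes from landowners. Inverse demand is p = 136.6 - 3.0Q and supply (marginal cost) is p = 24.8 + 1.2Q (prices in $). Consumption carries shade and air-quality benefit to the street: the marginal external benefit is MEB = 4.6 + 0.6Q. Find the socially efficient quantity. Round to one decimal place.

Social marginal benefit = demand + MEB = 141.2 - 2.4Q.
Set SMB = MC: 141.2 - 2.4Q = 24.8 + 1.2Q → Q* = 32.3333.

Q* = 32.3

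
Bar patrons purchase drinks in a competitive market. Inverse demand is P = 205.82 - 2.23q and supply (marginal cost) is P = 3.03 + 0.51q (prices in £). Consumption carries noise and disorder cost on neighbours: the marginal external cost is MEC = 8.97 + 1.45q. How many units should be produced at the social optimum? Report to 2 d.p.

q* = 46.26

Social marginal benefit = demand − MEC = 196.85 - 3.68q.
Set SMB = MC: 196.85 - 3.68q = 3.03 + 0.51q → q* = 46.2578.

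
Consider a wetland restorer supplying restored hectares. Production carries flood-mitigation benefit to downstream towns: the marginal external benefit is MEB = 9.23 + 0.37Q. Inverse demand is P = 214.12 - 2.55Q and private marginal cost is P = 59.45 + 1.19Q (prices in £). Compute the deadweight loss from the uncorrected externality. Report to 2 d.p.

DWL = £89.29

Market equilibrium (private): 59.45 + 1.19Q = 214.12 - 2.55Q → Q_m = 41.3556.
Social marginal cost = private MC − MEB = 50.22 + 0.82Q.
Set SMC = demand: 50.22 + 0.82Q = 214.12 - 2.55Q → Q* = 48.6350.
Height of the DWL triangle at Q_m is demand(Q_m) − SMC(Q_m) = MEB(Q_m) = 24.5316.
DWL = ½ × 7.2794 × 24.5316 = 89.2877.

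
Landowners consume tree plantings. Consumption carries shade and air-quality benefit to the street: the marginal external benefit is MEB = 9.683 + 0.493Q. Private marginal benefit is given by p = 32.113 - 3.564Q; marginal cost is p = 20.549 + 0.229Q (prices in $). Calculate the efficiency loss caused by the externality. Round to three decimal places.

DWL = $18.959

Market equilibrium (private): 20.549 + 0.229Q = 32.113 - 3.564Q → Q_m = 3.0488.
Social marginal benefit = demand + MEB = 41.796 - 3.071Q.
Set SMB = MC: 41.796 - 3.071Q = 20.549 + 0.229Q → Q* = 6.4385.
The loss is the area between SMB and MC from Q* to Q_m; with linear curves that's a triangle of height MEB(Q_m).
DWL = ½ × 3.3897 × 11.1860 = 18.9586.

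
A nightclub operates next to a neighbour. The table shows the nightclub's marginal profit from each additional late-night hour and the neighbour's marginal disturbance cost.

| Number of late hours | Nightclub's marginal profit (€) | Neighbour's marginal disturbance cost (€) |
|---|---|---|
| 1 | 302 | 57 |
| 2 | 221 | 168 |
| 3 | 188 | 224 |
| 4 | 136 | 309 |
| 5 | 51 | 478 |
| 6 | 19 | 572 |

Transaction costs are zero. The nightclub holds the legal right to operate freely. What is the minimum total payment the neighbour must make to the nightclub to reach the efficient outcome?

Left alone the nightclub would choose level 6 (marginal profit stays positive).
Efficient level: k* = 2 (marginal profit ≥ marginal disturbance cost through 2).
The neighbour must at least cover the nightclub's forgone profit from cutting 6→2: 188 + 136 + 51 + 19 = 394.

€394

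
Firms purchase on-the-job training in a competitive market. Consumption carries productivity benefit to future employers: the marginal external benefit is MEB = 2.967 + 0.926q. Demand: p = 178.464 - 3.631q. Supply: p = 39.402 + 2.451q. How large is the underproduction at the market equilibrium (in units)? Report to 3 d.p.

4.682 units

Market equilibrium (private): 39.402 + 2.451q = 178.464 - 3.631q → q_m = 22.8645.
Social marginal benefit = demand + MEB = 181.431 - 2.705q.
Set SMB = MC: 181.431 - 2.705q = 39.402 + 2.451q → q* = 27.5464.
Gap = |22.8645 − 27.5464| = 4.6819.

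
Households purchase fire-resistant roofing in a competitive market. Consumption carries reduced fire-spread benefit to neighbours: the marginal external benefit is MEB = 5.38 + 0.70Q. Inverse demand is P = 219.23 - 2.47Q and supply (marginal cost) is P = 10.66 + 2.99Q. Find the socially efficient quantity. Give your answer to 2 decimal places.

Q* = 44.95

Social marginal benefit = demand + MEB = 224.61 - 1.77Q.
Set SMB = MC: 224.61 - 1.77Q = 10.66 + 2.99Q → Q* = 44.9475.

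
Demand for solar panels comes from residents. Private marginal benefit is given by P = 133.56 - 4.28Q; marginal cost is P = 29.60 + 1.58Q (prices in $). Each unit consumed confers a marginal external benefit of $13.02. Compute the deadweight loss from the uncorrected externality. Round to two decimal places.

DWL = $14.46

Market equilibrium (private): 29.60 + 1.58Q = 133.56 - 4.28Q → Q_m = 17.7406.
Social marginal benefit = demand + MEB = 146.58 - 4.28Q.
Set SMB = MC: 146.58 - 4.28Q = 29.60 + 1.58Q → Q* = 19.9625.
The welfare-loss triangle has base |Q_m − Q*| and height MEB(Q_m) (the vertical gap between SMB and MC is zero at Q* and MEB at Q_m).
DWL = ½ × 2.2219 × 13.0200 = 14.4646.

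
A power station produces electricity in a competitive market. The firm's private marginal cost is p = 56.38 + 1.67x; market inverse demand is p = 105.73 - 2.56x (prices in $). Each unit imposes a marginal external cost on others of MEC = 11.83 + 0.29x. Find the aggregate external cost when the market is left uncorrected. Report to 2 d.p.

Market equilibrium (private): 56.38 + 1.67x = 105.73 - 2.56x → x_m = 11.6667.
Total external cost = ∫₀^{x_m} (11.83 + 0.29x) dx = 11.83×11.6667 + ½×0.29×11.6667² = 157.7533.

$157.75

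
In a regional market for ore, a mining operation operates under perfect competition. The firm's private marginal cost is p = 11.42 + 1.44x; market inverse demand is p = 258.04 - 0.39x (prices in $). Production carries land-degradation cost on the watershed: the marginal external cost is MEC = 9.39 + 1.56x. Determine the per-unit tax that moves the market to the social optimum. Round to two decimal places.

Social marginal cost = private MC + MEC = 20.81 + 3.00x.
Set SMC = demand: 20.81 + 3.00x = 258.04 - 0.39x → x* = 69.9794.
The Pigouvian tax equals MEC at x*: 9.39 + 1.56×69.9794 = 118.5579.

tax = $118.56 per unit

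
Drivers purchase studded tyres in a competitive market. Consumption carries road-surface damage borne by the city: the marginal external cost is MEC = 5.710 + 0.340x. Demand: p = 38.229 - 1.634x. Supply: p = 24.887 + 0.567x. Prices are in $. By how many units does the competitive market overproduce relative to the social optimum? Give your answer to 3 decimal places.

Market equilibrium (private): 24.887 + 0.567x = 38.229 - 1.634x → x_m = 6.0618.
Social marginal benefit = demand − MEC = 32.519 - 1.974x.
Set SMB = MC: 32.519 - 1.974x = 24.887 + 0.567x → x* = 3.0035.
Gap = |6.0618 − 3.0035| = 3.0583.

3.058 units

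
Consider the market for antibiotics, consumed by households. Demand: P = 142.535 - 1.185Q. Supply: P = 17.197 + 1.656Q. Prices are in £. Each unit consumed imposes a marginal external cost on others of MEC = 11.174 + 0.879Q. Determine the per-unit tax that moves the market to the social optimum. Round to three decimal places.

Social marginal benefit = demand − MEC = 131.361 - 2.064Q.
Set SMB = MC: 131.361 - 2.064Q = 17.197 + 1.656Q → Q* = 30.6892.
The Pigouvian tax equals MEC at Q*: 11.174 + 0.879×30.6892 = 38.1498.

tax = £38.150 per unit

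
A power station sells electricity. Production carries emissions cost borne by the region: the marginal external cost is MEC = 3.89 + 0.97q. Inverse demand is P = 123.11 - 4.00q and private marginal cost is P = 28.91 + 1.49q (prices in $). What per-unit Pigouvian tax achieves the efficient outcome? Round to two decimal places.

Social marginal cost = private MC + MEC = 32.80 + 2.46q.
Set SMC = demand: 32.80 + 2.46q = 123.11 - 4.00q → q* = 13.9799.
The Pigouvian tax equals MEC at q*: 3.89 + 0.97×13.9799 = 17.4505.

tax = $17.45 per unit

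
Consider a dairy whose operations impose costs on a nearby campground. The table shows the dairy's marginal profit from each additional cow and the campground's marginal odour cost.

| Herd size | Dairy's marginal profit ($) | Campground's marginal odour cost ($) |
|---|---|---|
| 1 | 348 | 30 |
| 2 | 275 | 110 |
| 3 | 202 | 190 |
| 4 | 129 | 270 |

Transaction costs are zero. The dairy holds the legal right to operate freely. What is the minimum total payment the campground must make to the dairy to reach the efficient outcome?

Left alone the dairy would choose level 4 (marginal profit stays positive).
Efficient level: k* = 3 (marginal profit ≥ marginal odour cost through 3).
The campground must at least cover the dairy's forgone profit from cutting 4→3: 129 = 129.

$129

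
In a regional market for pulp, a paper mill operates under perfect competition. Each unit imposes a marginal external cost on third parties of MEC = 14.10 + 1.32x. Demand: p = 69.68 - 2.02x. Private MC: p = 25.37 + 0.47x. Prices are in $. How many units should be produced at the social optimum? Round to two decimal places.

x* = 7.93

Social marginal cost = private MC + MEC = 39.47 + 1.79x.
Set SMC = demand: 39.47 + 1.79x = 69.68 - 2.02x → x* = 7.9291.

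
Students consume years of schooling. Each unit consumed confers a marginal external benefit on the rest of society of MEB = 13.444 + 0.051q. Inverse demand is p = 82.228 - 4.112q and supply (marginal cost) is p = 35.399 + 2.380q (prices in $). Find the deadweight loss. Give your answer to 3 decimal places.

DWL = $14.809

Market equilibrium (private): 35.399 + 2.380q = 82.228 - 4.112q → q_m = 7.2133.
Social marginal benefit = demand + MEB = 95.672 - 4.061q.
Set SMB = MC: 95.672 - 4.061q = 35.399 + 2.380q → q* = 9.3577.
Height of the DWL triangle at q_m is SMB(q_m) − MC(q_m) = MEB(q_m) = 13.8119.
DWL = ½ × 2.1444 × 13.8119 = 14.8091.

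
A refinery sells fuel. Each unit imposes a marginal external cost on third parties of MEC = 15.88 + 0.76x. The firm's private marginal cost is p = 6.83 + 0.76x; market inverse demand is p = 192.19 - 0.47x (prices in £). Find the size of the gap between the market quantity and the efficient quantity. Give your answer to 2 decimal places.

Market equilibrium (private): 6.83 + 0.76x = 192.19 - 0.47x → x_m = 150.6992.
Social marginal cost = private MC + MEC = 22.71 + 1.52x.
Set SMC = demand: 22.71 + 1.52x = 192.19 - 0.47x → x* = 85.1658.
Gap = |150.6992 − 85.1658| = 65.5334.

65.53 units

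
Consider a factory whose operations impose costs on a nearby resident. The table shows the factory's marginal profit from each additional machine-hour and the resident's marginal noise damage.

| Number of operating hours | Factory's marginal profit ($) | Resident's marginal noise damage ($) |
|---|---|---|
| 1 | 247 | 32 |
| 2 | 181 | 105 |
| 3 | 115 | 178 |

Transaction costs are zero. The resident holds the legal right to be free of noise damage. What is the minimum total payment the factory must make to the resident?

$137

Efficient level: marginal profit ≥ marginal noise damage through level 2, so k* = 2.
With the resident holding the right, the factory must at least compensate total damage at k*: 32 + 105 = 137.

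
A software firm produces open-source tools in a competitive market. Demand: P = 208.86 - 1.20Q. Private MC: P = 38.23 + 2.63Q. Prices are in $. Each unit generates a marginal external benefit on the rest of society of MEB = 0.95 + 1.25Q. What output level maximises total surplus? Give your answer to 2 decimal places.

Q* = 66.50

Social marginal cost = private MC − MEB = 37.28 + 1.38Q.
Set SMC = demand: 37.28 + 1.38Q = 208.86 - 1.20Q → Q* = 66.5039.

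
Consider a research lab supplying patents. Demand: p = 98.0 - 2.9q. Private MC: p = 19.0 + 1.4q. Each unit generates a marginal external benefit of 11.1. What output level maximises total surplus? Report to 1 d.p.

q* = 21.0

Social marginal cost = private MC − MEB = 7.9 + 1.4q.
Set SMC = demand: 7.9 + 1.4q = 98.0 - 2.9q → q* = 20.9535.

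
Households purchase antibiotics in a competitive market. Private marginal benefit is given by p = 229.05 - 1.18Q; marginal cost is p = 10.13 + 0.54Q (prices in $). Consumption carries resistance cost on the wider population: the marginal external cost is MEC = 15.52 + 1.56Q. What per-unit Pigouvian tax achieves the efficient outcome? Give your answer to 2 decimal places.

tax = $112.26 per unit

Social marginal benefit = demand − MEC = 213.53 - 2.74Q.
Set SMB = MC: 213.53 - 2.74Q = 10.13 + 0.54Q → Q* = 62.0122.
The Pigouvian tax equals MEC at Q*: 15.52 + 1.56×62.0122 = 112.2590.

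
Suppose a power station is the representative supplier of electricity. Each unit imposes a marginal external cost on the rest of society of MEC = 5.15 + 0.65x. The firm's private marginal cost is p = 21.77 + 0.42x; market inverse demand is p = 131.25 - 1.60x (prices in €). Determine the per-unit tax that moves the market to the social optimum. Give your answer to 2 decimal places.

tax = €30.55 per unit

Social marginal cost = private MC + MEC = 26.92 + 1.07x.
Set SMC = demand: 26.92 + 1.07x = 131.25 - 1.60x → x* = 39.0749.
The Pigouvian tax equals MEC at x*: 5.15 + 0.65×39.0749 = 30.5487.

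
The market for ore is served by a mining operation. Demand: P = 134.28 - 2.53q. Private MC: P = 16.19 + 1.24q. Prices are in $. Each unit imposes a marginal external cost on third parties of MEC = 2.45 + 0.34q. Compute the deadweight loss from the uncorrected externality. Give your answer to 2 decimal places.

DWL = $20.88

Market equilibrium (private): 16.19 + 1.24q = 134.28 - 2.53q → q_m = 31.3236.
Social marginal cost = private MC + MEC = 18.64 + 1.58q.
Set SMC = demand: 18.64 + 1.58q = 134.28 - 2.53q → q* = 28.1363.
Between q* and q_m the wedge SMC − demand runs linearly from 0 to MEC(q_m), so the loss is a triangle.
DWL = ½ × 3.1873 × 13.1000 = 20.8768.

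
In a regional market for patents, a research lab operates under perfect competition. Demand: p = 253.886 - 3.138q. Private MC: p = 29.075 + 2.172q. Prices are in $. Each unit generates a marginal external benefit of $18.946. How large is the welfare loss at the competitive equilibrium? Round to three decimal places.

DWL = $33.800

Market equilibrium (private): 29.075 + 2.172q = 253.886 - 3.138q → q_m = 42.3373.
Social marginal cost = private MC − MEB = 10.129 + 2.172q.
Set SMC = demand: 10.129 + 2.172q = 253.886 - 3.138q → q* = 45.9053.
Between q* and q_m the wedge demand − SMC runs linearly from 0 to MEB(q_m), so the loss is a triangle.
DWL = ½ × 3.5680 × 18.9460 = 33.7997.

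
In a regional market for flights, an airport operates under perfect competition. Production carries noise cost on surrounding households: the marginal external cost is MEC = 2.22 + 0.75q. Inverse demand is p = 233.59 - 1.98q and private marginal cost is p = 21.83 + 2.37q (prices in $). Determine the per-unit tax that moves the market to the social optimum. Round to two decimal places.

Social marginal cost = private MC + MEC = 24.05 + 3.12q.
Set SMC = demand: 24.05 + 3.12q = 233.59 - 1.98q → q* = 41.0863.
The Pigouvian tax equals MEC at q*: 2.22 + 0.75×41.0863 = 33.0347.

tax = $33.03 per unit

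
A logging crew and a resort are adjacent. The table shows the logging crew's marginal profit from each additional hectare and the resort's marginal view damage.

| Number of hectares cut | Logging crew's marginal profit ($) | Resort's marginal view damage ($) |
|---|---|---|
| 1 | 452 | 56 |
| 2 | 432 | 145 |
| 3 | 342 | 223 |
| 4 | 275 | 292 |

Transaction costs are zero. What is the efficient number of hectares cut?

3

Bargaining reaches the level where marginal profit last exceeds marginal view damage.
That holds through level 3 (342 ≥ 223) but not at 4 (275 < 292).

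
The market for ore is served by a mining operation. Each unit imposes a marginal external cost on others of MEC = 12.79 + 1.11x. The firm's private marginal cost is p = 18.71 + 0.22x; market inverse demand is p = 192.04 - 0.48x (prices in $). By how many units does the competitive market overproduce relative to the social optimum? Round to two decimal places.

Market equilibrium (private): 18.71 + 0.22x = 192.04 - 0.48x → x_m = 247.6143.
Social marginal cost = private MC + MEC = 31.50 + 1.33x.
Set SMC = demand: 31.50 + 1.33x = 192.04 - 0.48x → x* = 88.6961.
Gap = |247.6143 − 88.6961| = 158.9182.

158.92 units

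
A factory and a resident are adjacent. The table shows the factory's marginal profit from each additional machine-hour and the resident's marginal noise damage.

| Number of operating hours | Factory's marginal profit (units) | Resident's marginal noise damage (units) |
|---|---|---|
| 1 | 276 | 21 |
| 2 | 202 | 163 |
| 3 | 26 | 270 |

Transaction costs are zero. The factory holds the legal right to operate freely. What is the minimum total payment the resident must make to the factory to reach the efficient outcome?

26

Left alone the factory would choose level 3 (marginal profit stays positive).
Efficient level: k* = 2 (marginal profit ≥ marginal noise damage through 2).
The resident must at least cover the factory's forgone profit from cutting 3→2: 26 = 26.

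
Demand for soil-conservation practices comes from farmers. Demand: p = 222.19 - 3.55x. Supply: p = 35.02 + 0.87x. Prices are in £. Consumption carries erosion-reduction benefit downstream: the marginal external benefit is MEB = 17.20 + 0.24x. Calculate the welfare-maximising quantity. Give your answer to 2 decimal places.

Social marginal benefit = demand + MEB = 239.39 - 3.31x.
Set SMB = MC: 239.39 - 3.31x = 35.02 + 0.87x → x* = 48.8923.

x* = 48.89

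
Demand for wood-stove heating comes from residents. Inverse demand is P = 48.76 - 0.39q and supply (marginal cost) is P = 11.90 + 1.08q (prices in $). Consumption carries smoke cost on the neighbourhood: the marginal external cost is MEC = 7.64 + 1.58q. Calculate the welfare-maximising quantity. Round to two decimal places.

q* = 9.58

Social marginal benefit = demand − MEC = 41.12 - 1.97q.
Set SMB = MC: 41.12 - 1.97q = 11.90 + 1.08q → q* = 9.5803.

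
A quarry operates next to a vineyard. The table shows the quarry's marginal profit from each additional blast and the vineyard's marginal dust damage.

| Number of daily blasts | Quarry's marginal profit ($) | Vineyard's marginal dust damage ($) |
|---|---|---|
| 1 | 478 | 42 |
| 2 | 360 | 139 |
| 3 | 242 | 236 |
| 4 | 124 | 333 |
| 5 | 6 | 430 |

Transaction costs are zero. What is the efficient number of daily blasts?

Bargaining reaches the level where marginal profit last exceeds marginal dust damage.
That holds through level 3 (242 ≥ 236) but not at 4 (124 < 333).

3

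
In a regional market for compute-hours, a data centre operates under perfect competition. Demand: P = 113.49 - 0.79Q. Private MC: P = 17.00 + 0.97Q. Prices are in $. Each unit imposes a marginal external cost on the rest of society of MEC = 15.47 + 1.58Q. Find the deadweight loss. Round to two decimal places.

Market equilibrium (private): 17.00 + 0.97Q = 113.49 - 0.79Q → Q_m = 54.8239.
Social marginal cost = private MC + MEC = 32.47 + 2.55Q.
Set SMC = demand: 32.47 + 2.55Q = 113.49 - 0.79Q → Q* = 24.2575.
The loss is the area between SMC and demand from Q* to Q_m; with linear curves that's a triangle of height MEC(Q_m).
DWL = ½ × 30.5664 × 102.0917 = 1560.2879.

DWL = $1560.29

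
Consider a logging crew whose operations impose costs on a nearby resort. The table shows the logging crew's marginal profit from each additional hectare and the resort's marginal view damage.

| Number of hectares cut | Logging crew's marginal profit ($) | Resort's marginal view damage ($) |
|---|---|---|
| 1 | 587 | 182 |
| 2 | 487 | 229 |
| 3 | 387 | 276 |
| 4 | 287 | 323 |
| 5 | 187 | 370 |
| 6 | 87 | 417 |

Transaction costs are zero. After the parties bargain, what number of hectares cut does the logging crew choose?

3

Bargaining reaches the level where marginal profit last exceeds marginal view damage.
That holds through level 3 (387 ≥ 276) but not at 4 (287 < 323).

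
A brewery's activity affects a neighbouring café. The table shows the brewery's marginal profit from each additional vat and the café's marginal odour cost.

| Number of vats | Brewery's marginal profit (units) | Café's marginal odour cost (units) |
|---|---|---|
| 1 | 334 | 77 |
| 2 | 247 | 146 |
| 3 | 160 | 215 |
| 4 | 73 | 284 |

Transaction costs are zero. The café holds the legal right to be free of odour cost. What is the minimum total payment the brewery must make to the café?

223

Efficient level: marginal profit ≥ marginal odour cost through level 2, so k* = 2.
With the café holding the right, the brewery must at least compensate total damage at k*: 77 + 146 = 223.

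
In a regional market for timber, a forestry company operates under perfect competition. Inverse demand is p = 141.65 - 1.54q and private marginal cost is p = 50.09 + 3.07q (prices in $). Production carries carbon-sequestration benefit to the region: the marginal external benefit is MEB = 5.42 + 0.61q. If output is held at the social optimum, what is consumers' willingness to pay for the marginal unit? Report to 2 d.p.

Social marginal cost = private MC − MEB = 44.67 + 2.46q.
Set SMC = demand: 44.67 + 2.46q = 141.65 - 1.54q → q* = 24.2450.
Consumer price on the demand curve at q*: 141.65 − 1.54×24.2450 = 104.3127.

P = $104.31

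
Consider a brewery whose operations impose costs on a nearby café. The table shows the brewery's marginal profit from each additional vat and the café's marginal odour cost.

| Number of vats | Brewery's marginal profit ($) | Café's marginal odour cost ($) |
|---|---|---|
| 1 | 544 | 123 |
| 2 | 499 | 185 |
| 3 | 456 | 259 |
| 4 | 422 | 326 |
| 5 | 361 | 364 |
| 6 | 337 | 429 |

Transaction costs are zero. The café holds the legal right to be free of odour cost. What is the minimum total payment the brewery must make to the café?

Efficient level: marginal profit ≥ marginal odour cost through level 4, so k* = 4.
With the café holding the right, the brewery must at least compensate total damage at k*: 123 + 185 + 259 + 326 = 893.

$893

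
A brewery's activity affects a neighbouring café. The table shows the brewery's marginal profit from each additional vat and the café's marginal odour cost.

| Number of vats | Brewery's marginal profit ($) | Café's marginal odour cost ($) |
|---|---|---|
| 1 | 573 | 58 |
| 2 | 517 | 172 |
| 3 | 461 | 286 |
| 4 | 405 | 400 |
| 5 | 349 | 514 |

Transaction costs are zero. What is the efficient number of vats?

Bargaining reaches the level where marginal profit last exceeds marginal odour cost.
That holds through level 4 (405 ≥ 400) but not at 5 (349 < 514).

4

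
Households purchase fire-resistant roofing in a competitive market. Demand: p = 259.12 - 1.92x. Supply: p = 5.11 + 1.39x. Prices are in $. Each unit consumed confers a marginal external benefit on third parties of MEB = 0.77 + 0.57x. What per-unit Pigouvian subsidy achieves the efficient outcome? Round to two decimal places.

Social marginal benefit = demand + MEB = 259.89 - 1.35x.
Set SMB = MC: 259.89 - 1.35x = 5.11 + 1.39x → x* = 92.9854.
The Pigouvian subsidy equals MEB at x*: 0.77 + 0.57×92.9854 = 53.7717.

subsidy = $53.77 per unit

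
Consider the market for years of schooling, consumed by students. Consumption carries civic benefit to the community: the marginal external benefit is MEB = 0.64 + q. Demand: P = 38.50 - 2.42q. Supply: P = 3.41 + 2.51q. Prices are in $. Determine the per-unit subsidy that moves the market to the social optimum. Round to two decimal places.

Social marginal benefit = demand + MEB = 39.14 - 1.42q.
Set SMB = MC: 39.14 - 1.42q = 3.41 + 2.51q → q* = 9.0916.
The Pigouvian subsidy equals MEB at q*: 0.64 + 1.00×9.0916 = 9.7316.

subsidy = $9.73 per unit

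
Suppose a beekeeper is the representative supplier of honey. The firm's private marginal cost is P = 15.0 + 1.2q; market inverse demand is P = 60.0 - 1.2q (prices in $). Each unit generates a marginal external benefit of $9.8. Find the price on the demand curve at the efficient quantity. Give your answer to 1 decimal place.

P = $32.6

Social marginal cost = private MC − MEB = 5.2 + 1.2q.
Set SMC = demand: 5.2 + 1.2q = 60.0 - 1.2q → q* = 22.8333.
Consumer price on the demand curve at q*: 60.0 − 1.2×22.8333 = 32.6000.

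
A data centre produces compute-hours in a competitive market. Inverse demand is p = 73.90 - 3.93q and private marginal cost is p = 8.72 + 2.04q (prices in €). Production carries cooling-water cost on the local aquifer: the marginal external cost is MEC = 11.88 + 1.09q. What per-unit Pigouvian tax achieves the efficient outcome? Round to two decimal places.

Social marginal cost = private MC + MEC = 20.60 + 3.13q.
Set SMC = demand: 20.60 + 3.13q = 73.90 - 3.93q → q* = 7.5496.
The Pigouvian tax equals MEC at q*: 11.88 + 1.09×7.5496 = 20.1091.

tax = €20.11 per unit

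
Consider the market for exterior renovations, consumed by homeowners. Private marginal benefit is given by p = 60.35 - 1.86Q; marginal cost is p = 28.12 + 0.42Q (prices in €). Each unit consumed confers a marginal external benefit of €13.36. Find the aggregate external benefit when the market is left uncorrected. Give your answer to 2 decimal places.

Market equilibrium (private): 28.12 + 0.42Q = 60.35 - 1.86Q → Q_m = 14.1360.
Total external benefit = MEB × Q_m = 13.36 × 14.1360 = 188.8570.

€188.86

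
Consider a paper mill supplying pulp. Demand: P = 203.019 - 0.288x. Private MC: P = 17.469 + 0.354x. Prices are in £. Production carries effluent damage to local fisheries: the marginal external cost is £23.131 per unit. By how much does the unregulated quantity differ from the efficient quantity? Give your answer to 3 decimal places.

36.030 units

Market equilibrium (private): 17.469 + 0.354x = 203.019 - 0.288x → x_m = 289.0187.
Social marginal cost = private MC + MEC = 40.600 + 0.354x.
Set SMC = demand: 40.600 + 0.354x = 203.019 - 0.288x → x* = 252.9891.
Gap = |289.0187 − 252.9891| = 36.0296.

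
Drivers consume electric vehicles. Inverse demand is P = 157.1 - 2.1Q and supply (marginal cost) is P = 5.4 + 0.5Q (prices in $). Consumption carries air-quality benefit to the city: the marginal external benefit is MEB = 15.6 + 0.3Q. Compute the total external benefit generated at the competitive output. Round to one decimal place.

$1420.8

Market equilibrium (private): 5.4 + 0.5Q = 157.1 - 2.1Q → Q_m = 58.3462.
Total external benefit = ∫₀^{Q_m} (15.6 + 0.3Q) dQ = 15.6×58.3462 + ½×0.3×58.3462² = 1420.8426.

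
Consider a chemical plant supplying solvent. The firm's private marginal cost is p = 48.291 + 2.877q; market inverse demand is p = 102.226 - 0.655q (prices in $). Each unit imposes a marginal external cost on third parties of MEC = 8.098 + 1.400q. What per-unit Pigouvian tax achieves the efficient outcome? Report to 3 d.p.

tax = $21.109 per unit

Social marginal cost = private MC + MEC = 56.389 + 4.277q.
Set SMC = demand: 56.389 + 4.277q = 102.226 - 0.655q → q* = 9.2938.
The Pigouvian tax equals MEC at q*: 8.098 + 1.400×9.2938 = 21.1093.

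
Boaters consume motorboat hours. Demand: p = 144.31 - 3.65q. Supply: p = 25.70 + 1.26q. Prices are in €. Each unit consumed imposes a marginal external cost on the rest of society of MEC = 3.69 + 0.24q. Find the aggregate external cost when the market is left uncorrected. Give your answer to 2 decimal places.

€159.16

Market equilibrium (private): 25.70 + 1.26q = 144.31 - 3.65q → q_m = 24.1568.
Total external cost = ∫₀^{q_m} (3.69 + 0.24q) dq = 3.69×24.1568 + ½×0.24×24.1568² = 159.1647.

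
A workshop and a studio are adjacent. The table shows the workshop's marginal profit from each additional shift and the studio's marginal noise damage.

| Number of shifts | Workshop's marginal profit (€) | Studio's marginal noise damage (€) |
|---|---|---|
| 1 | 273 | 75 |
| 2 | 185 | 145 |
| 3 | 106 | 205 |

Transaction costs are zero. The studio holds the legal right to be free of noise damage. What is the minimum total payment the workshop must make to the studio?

Efficient level: marginal profit ≥ marginal noise damage through level 2, so k* = 2.
With the studio holding the right, the workshop must at least compensate total damage at k*: 75 + 145 = 220.

€220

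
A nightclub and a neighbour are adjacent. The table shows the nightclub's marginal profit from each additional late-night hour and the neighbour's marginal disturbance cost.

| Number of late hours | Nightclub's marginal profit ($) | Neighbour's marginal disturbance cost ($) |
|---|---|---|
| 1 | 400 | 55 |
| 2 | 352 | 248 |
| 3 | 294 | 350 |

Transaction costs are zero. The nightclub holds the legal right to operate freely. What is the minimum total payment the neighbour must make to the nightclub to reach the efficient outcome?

$294

Left alone the nightclub would choose level 3 (marginal profit stays positive).
Efficient level: k* = 2 (marginal profit ≥ marginal disturbance cost through 2).
The neighbour must at least cover the nightclub's forgone profit from cutting 3→2: 294 = 294.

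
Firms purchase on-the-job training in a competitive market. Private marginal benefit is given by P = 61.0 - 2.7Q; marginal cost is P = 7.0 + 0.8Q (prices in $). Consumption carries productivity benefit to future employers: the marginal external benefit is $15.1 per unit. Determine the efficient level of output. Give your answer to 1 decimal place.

Q* = 19.7

Social marginal benefit = demand + MEB = 76.1 - 2.7Q.
Set SMB = MC: 76.1 - 2.7Q = 7.0 + 0.8Q → Q* = 19.7429.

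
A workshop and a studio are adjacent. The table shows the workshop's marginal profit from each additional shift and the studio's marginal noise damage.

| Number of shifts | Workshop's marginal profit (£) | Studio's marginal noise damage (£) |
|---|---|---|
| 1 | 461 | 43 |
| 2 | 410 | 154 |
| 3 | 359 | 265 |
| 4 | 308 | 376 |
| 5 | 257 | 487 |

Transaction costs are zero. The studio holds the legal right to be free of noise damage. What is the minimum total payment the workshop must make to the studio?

£462

Efficient level: marginal profit ≥ marginal noise damage through level 3, so k* = 3.
With the studio holding the right, the workshop must at least compensate total damage at k*: 43 + 154 + 265 = 462.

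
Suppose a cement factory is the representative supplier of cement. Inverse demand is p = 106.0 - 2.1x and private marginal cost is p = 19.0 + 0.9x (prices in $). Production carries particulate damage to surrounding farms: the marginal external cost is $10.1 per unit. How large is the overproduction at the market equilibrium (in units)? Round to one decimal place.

Market equilibrium (private): 19.0 + 0.9x = 106.0 - 2.1x → x_m = 29.0000.
Social marginal cost = private MC + MEC = 29.1 + 0.9x.
Set SMC = demand: 29.1 + 0.9x = 106.0 - 2.1x → x* = 25.6333.
Gap = |29.0000 − 25.6333| = 3.3667.

3.4 units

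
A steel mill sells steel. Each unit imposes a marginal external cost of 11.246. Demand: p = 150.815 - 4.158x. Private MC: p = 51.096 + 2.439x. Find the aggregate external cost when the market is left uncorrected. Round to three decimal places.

Market equilibrium (private): 51.096 + 2.439x = 150.815 - 4.158x → x_m = 15.1158.
Total external cost = MEC × x_m = 11.246 × 15.1158 = 169.9923.

169.992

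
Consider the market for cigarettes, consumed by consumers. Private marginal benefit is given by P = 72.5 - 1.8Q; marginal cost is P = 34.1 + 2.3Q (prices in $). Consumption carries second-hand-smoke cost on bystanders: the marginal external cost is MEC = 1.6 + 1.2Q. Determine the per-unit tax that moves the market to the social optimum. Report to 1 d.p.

Social marginal benefit = demand − MEC = 70.9 - 3.0Q.
Set SMB = MC: 70.9 - 3.0Q = 34.1 + 2.3Q → Q* = 6.9434.
The Pigouvian tax equals MEC at Q*: 1.6 + 1.2×6.9434 = 9.9321.

tax = $9.9 per unit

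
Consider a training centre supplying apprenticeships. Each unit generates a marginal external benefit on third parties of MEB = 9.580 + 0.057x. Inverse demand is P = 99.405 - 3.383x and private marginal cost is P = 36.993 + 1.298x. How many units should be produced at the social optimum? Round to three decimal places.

x* = 15.569

Social marginal cost = private MC − MEB = 27.413 + 1.241x.
Set SMC = demand: 27.413 + 1.241x = 99.405 - 3.383x → x* = 15.5692.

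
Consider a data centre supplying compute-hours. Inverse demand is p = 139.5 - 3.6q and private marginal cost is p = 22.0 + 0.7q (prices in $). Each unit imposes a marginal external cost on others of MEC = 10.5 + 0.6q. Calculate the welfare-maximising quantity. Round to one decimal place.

q* = 21.8

Social marginal cost = private MC + MEC = 32.5 + 1.3q.
Set SMC = demand: 32.5 + 1.3q = 139.5 - 3.6q → q* = 21.8367.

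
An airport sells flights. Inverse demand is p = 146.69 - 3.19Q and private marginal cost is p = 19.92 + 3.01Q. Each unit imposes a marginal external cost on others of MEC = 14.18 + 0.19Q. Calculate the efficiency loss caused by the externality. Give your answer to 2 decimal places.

Market equilibrium (private): 19.92 + 3.01Q = 146.69 - 3.19Q → Q_m = 20.4468.
Social marginal cost = private MC + MEC = 34.10 + 3.20Q.
Set SMC = demand: 34.10 + 3.20Q = 146.69 - 3.19Q → Q* = 17.6197.
Height of the DWL triangle at Q_m is SMC(Q_m) − demand(Q_m) = MEC(Q_m) = 18.0649.
DWL = ½ × 2.8271 × 18.0649 = 25.5356.

DWL = 25.54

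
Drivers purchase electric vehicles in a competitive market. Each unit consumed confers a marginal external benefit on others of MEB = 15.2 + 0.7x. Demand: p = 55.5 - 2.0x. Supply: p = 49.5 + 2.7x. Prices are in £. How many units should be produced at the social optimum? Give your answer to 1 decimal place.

x* = 5.3

Social marginal benefit = demand + MEB = 70.7 - 1.3x.
Set SMB = MC: 70.7 - 1.3x = 49.5 + 2.7x → x* = 5.3000.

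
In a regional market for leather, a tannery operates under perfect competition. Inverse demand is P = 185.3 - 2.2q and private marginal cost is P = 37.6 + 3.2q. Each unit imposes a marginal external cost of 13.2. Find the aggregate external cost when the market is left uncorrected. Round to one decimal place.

361.0

Market equilibrium (private): 37.6 + 3.2q = 185.3 - 2.2q → q_m = 27.3519.
Total external cost = MEC × q_m = 13.2 × 27.3519 = 361.0451.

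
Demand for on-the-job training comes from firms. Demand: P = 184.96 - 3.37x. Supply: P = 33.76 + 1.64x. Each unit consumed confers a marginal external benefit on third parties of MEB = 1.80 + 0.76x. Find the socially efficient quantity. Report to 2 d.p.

Social marginal benefit = demand + MEB = 186.76 - 2.61x.
Set SMB = MC: 186.76 - 2.61x = 33.76 + 1.64x → x* = 36.0000.

x* = 36.00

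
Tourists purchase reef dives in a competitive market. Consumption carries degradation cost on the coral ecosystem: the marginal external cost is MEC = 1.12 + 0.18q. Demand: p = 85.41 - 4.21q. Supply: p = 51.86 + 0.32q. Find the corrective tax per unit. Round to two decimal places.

tax = 2.36 per unit

Social marginal benefit = demand − MEC = 84.29 - 4.39q.
Set SMB = MC: 84.29 - 4.39q = 51.86 + 0.32q → q* = 6.8854.
The Pigouvian tax equals MEC at q*: 1.12 + 0.18×6.8854 = 2.3594.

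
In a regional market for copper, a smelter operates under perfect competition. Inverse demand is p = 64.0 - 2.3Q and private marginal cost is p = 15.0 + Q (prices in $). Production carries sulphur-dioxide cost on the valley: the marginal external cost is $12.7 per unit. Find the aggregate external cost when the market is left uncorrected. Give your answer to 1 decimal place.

Market equilibrium (private): 15.0 + Q = 64.0 - 2.3Q → Q_m = 14.8485.
Total external cost = MEC × Q_m = 12.7 × 14.8485 = 188.5760.

$188.6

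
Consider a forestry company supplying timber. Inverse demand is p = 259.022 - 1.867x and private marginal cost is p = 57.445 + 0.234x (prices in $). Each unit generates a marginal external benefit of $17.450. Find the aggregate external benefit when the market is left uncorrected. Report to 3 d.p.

$1674.212

Market equilibrium (private): 57.445 + 0.234x = 259.022 - 1.867x → x_m = 95.9434.
Total external benefit = MEB × x_m = 17.450 × 95.9434 = 1674.2123.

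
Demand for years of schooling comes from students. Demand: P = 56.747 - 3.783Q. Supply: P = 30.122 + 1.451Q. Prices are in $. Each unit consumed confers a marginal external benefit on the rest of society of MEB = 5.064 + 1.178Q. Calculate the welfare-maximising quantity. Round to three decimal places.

Social marginal benefit = demand + MEB = 61.811 - 2.605Q.
Set SMB = MC: 61.811 - 2.605Q = 30.122 + 1.451Q → Q* = 7.8129.

Q* = 7.813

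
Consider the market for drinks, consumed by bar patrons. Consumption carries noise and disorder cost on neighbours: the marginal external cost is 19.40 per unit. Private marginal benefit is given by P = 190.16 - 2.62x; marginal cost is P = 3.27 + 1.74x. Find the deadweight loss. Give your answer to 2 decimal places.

Market equilibrium (private): 3.27 + 1.74x = 190.16 - 2.62x → x_m = 42.8647.
Social marginal benefit = demand − MEC = 170.76 - 2.62x.
Set SMB = MC: 170.76 - 2.62x = 3.27 + 1.74x → x* = 38.4151.
The welfare-loss triangle has base |x_m − x*| and height MEC(x_m) (the vertical gap between SMB and MC is zero at x* and MEC at x_m).
DWL = ½ × 4.4496 × 19.4000 = 43.1611.

DWL = 43.16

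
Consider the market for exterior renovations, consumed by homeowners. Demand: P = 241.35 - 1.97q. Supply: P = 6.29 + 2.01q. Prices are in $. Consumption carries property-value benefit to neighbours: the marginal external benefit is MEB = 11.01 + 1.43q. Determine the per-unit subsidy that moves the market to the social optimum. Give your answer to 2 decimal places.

subsidy = $149.00 per unit

Social marginal benefit = demand + MEB = 252.36 - 0.54q.
Set SMB = MC: 252.36 - 0.54q = 6.29 + 2.01q → q* = 96.4980.
The Pigouvian subsidy equals MEB at q*: 11.01 + 1.43×96.4980 = 149.0021.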